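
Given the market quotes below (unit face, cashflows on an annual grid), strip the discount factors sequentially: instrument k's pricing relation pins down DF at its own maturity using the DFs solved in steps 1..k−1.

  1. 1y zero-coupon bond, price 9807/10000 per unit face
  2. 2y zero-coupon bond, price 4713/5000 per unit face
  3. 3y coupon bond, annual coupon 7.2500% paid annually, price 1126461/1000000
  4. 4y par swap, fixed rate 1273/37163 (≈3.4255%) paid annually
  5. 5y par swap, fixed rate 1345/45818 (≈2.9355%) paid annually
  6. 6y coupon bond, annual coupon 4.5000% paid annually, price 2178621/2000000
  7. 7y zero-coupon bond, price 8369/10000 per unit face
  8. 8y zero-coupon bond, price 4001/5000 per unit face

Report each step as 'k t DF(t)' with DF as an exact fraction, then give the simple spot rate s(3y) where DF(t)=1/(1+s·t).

1 1 9807/10000
2 2 4713/5000
3 3 9203/10000
4 4 8727/10000
5 5 1731/2000
6 6 8451/10000
7 7 8369/10000
8 8 4001/5000
s(3y) = (1/(9203/10000) − 1)/(3) = 797/27609 ≈ 2.8867%

step 1 [1y] zero: DF = P = 9807/10000 ≈ 0.980700
step 2 [2y] zero: DF = P = 4713/5000 ≈ 0.942600
step 3 [3y] bond c/1=29/400: DF=(1126461/1000000 − 29/400·(0.980700+0.942600))/(1+29/400) = 9203/10000 ≈ 0.920300
step 4 [4y] swap r/1=1273/37163: DF=(1 − 1273/37163·(0.980700+0.942600+0.920300))/(1+1273/37163) = 8727/10000 ≈ 0.872700
step 5 [5y] swap r/1=1345/45818: DF=(1 − 1345/45818·(0.980700+0.942600+0.920300+0.872700))/(1+1345/45818) = 1731/2000 ≈ 0.865500
step 6 [6y] bond c/1=9/200: DF=(2178621/2000000 − 9/200·(0.980700+0.942600+0.920300+0.872700+0.865500))/(1+9/200) = 8451/10000 ≈ 0.845100
step 7 [7y] zero: DF = P = 8369/10000 ≈ 0.836900
step 8 [8y] zero: DF = P = 4001/5000 ≈ 0.800200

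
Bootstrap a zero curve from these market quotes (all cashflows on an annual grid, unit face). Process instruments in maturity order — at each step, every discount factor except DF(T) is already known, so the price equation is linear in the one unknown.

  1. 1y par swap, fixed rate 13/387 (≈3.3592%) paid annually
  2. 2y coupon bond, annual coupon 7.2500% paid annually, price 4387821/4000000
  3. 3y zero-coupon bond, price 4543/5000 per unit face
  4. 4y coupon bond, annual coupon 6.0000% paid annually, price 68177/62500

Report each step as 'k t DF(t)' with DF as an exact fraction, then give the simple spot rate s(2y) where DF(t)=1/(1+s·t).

1 1 387/400
2 2 4787/5000
3 3 4543/5000
4 4 8687/10000
s(2y) = (1/(4787/5000) − 1)/(2) = 213/9574 ≈ 2.2248%

step 1 [1y] swap r/1=13/387: DF=(1 − 13/387·(0))/(1+13/387) = 387/400 ≈ 0.967500
step 2 [2y] bond c/1=29/400: DF=(4387821/4000000 − 29/400·(0.967500))/(1+29/400) = 4787/5000 ≈ 0.957400
step 3 [3y] zero: DF = P = 4543/5000 ≈ 0.908600
step 4 [4y] bond c/1=3/50: DF=(68177/62500 − 3/50·(0.967500+0.957400+0.908600))/(1+3/50) = 8687/10000 ≈ 0.868700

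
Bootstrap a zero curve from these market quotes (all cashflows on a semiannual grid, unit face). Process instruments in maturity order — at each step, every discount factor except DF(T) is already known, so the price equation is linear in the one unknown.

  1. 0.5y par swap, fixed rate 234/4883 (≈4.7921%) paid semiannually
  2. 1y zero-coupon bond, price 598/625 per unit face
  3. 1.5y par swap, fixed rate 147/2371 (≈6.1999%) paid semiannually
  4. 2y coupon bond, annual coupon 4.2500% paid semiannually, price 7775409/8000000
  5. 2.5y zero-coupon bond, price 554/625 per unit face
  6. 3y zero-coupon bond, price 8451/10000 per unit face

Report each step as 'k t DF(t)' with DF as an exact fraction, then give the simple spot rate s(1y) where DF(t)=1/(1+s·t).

step 1 [0.5y] swap r/2=117/4883: DF=(1 − 117/4883·(0))/(1+117/4883) = 4883/5000 ≈ 0.976600
step 2 [1y] zero: DF = P = 598/625 ≈ 0.956800
step 3 [1.5y] swap r/2=147/4742: DF=(1 − 147/4742·(0.976600+0.956800))/(1+147/4742) = 4559/5000 ≈ 0.911800
step 4 [2y] bond c/2=17/800: DF=(7775409/8000000 − 17/800·(0.976600+0.956800+0.911800))/(1+17/800) = 357/400 ≈ 0.892500
step 5 [2.5y] zero: DF = P = 554/625 ≈ 0.886400
step 6 [3y] zero: DF = P = 8451/10000 ≈ 0.845100

1 1/2 4883/5000
2 1 598/625
3 3/2 4559/5000
4 2 357/400
5 5/2 554/625
6 3 8451/10000
s(1y) = (1/(598/625) − 1)/(1) = 27/598 ≈ 4.5151%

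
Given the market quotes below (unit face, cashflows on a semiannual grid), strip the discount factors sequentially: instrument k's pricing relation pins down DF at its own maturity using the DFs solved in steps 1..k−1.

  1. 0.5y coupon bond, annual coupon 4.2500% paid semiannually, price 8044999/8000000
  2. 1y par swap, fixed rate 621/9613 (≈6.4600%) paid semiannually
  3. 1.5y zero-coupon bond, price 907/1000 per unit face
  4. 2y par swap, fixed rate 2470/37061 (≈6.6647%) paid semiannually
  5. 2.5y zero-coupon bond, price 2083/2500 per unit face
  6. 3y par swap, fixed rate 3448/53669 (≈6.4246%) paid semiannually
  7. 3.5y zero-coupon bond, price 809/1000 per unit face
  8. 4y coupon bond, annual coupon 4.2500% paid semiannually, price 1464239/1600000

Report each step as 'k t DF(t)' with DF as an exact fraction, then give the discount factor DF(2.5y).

1 1/2 9847/10000
2 1 9379/10000
3 3/2 907/1000
4 2 1753/2000
5 5/2 2083/2500
6 3 2069/2500
7 7/2 809/1000
8 4 1919/2500
DF(2.5y) = 2083/2500 ≈ 0.833200

step 1 [0.5y] bond c/2=17/800: DF=(8044999/8000000 − 17/800·(0))/(1+17/800) = 9847/10000 ≈ 0.984700
step 2 [1y] swap r/2=621/19226: DF=(1 − 621/19226·(0.984700))/(1+621/19226) = 9379/10000 ≈ 0.937900
step 3 [1.5y] zero: DF = P = 907/1000 ≈ 0.907000
step 4 [2y] swap r/2=1235/37061: DF=(1 − 1235/37061·(0.984700+0.937900+0.907000))/(1+1235/37061) = 1753/2000 ≈ 0.876500
step 5 [2.5y] zero: DF = P = 2083/2500 ≈ 0.833200
step 6 [3y] swap r/2=1724/53669: DF=(1 − 1724/53669·(0.984700+0.937900+0.907000+0.876500+0.833200))/(1+1724/53669) = 2069/2500 ≈ 0.827600
step 7 [3.5y] zero: DF = P = 809/1000 ≈ 0.809000
step 8 [4y] bond c/2=17/800: DF=(1464239/1600000 − 17/800·(0.984700+0.937900+0.907000+0.876500+0.833200+0.827600+0.809000))/(1+17/800) = 1919/2500 ≈ 0.767600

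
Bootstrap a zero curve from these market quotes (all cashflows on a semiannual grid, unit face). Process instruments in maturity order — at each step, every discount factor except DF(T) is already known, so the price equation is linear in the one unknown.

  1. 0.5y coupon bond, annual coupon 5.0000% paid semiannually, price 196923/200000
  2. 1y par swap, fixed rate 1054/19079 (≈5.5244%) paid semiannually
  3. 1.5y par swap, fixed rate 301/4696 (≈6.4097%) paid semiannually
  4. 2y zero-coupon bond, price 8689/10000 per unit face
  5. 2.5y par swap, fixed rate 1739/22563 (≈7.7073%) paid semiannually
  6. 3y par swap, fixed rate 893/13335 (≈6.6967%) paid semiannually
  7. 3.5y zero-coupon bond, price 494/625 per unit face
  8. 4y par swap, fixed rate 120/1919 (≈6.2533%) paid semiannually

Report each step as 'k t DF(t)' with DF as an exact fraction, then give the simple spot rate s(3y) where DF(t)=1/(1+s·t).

1 1/2 4803/5000
2 1 9473/10000
3 3/2 9097/10000
4 2 8689/10000
5 5/2 8261/10000
6 3 4107/5000
7 7/2 494/625
8 4 98/125
s(3y) = (1/(4107/5000) − 1)/(3) = 893/12321 ≈ 7.2478%

step 1 [0.5y] bond c/2=1/40: DF=(196923/200000 − 1/40·(0))/(1+1/40) = 4803/5000 ≈ 0.960600
step 2 [1y] swap r/2=527/19079: DF=(1 − 527/19079·(0.960600))/(1+527/19079) = 9473/10000 ≈ 0.947300
step 3 [1.5y] swap r/2=301/9392: DF=(1 − 301/9392·(0.960600+0.947300))/(1+301/9392) = 9097/10000 ≈ 0.909700
step 4 [2y] zero: DF = P = 8689/10000 ≈ 0.868900
step 5 [2.5y] swap r/2=1739/45126: DF=(1 − 1739/45126·(0.960600+0.947300+0.909700+0.868900))/(1+1739/45126) = 8261/10000 ≈ 0.826100
step 6 [3y] swap r/2=893/26670: DF=(1 − 893/26670·(0.960600+0.947300+0.909700+0.868900+0.826100))/(1+893/26670) = 4107/5000 ≈ 0.821400
step 7 [3.5y] zero: DF = P = 494/625 ≈ 0.790400
step 8 [4y] swap r/2=60/1919: DF=(1 − 60/1919·(0.960600+0.947300+0.909700+0.868900+0.826100+0.821400+0.790400))/(1+60/1919) = 98/125 ≈ 0.784000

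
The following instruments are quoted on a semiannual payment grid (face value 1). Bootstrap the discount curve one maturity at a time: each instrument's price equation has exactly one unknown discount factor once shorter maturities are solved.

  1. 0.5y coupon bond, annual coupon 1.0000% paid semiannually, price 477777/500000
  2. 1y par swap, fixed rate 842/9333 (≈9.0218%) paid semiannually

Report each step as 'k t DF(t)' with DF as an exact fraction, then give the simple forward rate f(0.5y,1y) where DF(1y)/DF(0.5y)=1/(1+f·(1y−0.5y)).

1 1/2 2377/2500
2 1 4579/5000
f(0.5y,1y) = ((2377/2500)/(4579/5000) − 1)/(1/2) = 350/4579 ≈ 7.6436%

step 1 [0.5y] bond c/2=1/200: DF=(477777/500000 − 1/200·(0))/(1+1/200) = 2377/2500 ≈ 0.950800
step 2 [1y] swap r/2=421/9333: DF=(1 − 421/9333·(0.950800))/(1+421/9333) = 4579/5000 ≈ 0.915800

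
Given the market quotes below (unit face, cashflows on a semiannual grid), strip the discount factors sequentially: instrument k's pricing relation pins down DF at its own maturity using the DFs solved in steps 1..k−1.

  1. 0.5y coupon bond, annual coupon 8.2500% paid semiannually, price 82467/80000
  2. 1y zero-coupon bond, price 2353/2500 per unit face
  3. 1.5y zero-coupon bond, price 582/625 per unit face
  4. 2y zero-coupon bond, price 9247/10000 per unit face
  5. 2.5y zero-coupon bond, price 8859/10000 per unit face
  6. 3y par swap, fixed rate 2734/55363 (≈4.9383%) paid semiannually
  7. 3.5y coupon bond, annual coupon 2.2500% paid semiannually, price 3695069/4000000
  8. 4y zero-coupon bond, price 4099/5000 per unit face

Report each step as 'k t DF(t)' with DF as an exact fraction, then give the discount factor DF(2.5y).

1 1/2 99/100
2 1 2353/2500
3 3/2 582/625
4 2 9247/10000
5 5/2 8859/10000
6 3 8633/10000
7 7/2 8519/10000
8 4 4099/5000
DF(2.5y) = 8859/10000 ≈ 0.885900

step 1 [0.5y] bond c/2=33/800: DF=(82467/80000 − 33/800·(0))/(1+33/800) = 99/100 ≈ 0.990000
step 2 [1y] zero: DF = P = 2353/2500 ≈ 0.941200
step 3 [1.5y] zero: DF = P = 582/625 ≈ 0.931200
step 4 [2y] zero: DF = P = 9247/10000 ≈ 0.924700
step 5 [2.5y] zero: DF = P = 8859/10000 ≈ 0.885900
step 6 [3y] swap r/2=1367/55363: DF=(1 − 1367/55363·(0.990000+0.941200+0.931200+0.924700+0.885900))/(1+1367/55363) = 8633/10000 ≈ 0.863300
step 7 [3.5y] bond c/2=9/800: DF=(3695069/4000000 − 9/800·(0.990000+0.941200+0.931200+0.924700+0.885900+0.863300))/(1+9/800) = 8519/10000 ≈ 0.851900
step 8 [4y] zero: DF = P = 4099/5000 ≈ 0.819800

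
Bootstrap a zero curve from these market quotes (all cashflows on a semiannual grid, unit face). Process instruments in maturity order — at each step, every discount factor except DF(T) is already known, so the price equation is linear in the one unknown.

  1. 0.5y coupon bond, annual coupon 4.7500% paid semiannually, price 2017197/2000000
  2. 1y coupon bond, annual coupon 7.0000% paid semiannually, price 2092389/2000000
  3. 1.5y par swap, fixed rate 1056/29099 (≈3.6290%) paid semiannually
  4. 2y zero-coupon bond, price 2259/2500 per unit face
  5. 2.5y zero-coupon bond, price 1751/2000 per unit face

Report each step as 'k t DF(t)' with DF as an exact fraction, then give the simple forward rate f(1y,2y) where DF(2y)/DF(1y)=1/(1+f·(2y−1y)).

1 1/2 2463/2500
2 1 391/400
3 3/2 592/625
4 2 2259/2500
5 5/2 1751/2000
f(1y,2y) = ((391/400)/(2259/2500) − 1)/(1) = 739/9036 ≈ 8.1784%

step 1 [0.5y] bond c/2=19/800: DF=(2017197/2000000 − 19/800·(0))/(1+19/800) = 2463/2500 ≈ 0.985200
step 2 [1y] bond c/2=7/200: DF=(2092389/2000000 − 7/200·(0.985200))/(1+7/200) = 391/400 ≈ 0.977500
step 3 [1.5y] swap r/2=528/29099: DF=(1 − 528/29099·(0.985200+0.977500))/(1+528/29099) = 592/625 ≈ 0.947200
step 4 [2y] zero: DF = P = 2259/2500 ≈ 0.903600
step 5 [2.5y] zero: DF = P = 1751/2000 ≈ 0.875500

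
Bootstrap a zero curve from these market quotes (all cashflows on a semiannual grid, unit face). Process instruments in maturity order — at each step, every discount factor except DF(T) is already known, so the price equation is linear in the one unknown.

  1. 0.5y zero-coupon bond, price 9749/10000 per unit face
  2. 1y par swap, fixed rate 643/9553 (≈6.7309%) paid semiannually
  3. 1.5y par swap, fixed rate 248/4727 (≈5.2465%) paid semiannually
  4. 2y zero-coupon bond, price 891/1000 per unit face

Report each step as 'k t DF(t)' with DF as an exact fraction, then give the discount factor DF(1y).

step 1 [0.5y] zero: DF = P = 9749/10000 ≈ 0.974900
step 2 [1y] swap r/2=643/19106: DF=(1 − 643/19106·(0.974900))/(1+643/19106) = 9357/10000 ≈ 0.935700
step 3 [1.5y] swap r/2=124/4727: DF=(1 − 124/4727·(0.974900+0.935700))/(1+124/4727) = 1157/1250 ≈ 0.925600
step 4 [2y] zero: DF = P = 891/1000 ≈ 0.891000

1 1/2 9749/10000
2 1 9357/10000
3 3/2 1157/1250
4 2 891/1000
DF(1y) = 9357/10000 ≈ 0.935700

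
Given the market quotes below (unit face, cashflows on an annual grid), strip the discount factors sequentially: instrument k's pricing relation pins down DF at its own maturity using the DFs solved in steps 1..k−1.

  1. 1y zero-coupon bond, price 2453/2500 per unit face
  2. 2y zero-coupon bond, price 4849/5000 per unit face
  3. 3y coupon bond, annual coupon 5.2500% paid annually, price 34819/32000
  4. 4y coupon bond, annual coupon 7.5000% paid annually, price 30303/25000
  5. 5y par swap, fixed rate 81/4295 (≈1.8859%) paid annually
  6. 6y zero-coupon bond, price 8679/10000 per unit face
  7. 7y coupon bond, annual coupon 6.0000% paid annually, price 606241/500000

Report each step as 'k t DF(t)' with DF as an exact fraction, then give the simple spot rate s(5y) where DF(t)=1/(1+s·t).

step 1 [1y] zero: DF = P = 2453/2500 ≈ 0.981200
step 2 [2y] zero: DF = P = 4849/5000 ≈ 0.969800
step 3 [3y] bond c/1=21/400: DF=(34819/32000 − 21/400·(0.981200+0.969800))/(1+21/400) = 1873/2000 ≈ 0.936500
step 4 [4y] bond c/1=3/40: DF=(30303/25000 − 3/40·(0.981200+0.969800+0.936500))/(1+3/40) = 9261/10000 ≈ 0.926100
step 5 [5y] swap r/1=81/4295: DF=(1 − 81/4295·(0.981200+0.969800+0.936500+0.926100))/(1+81/4295) = 9109/10000 ≈ 0.910900
step 6 [6y] zero: DF = P = 8679/10000 ≈ 0.867900
step 7 [7y] bond c/1=3/50: DF=(606241/500000 − 3/50·(0.981200+0.969800+0.936500+0.926100+0.910900+0.867900))/(1+3/50) = 8273/10000 ≈ 0.827300

1 1 2453/2500
2 2 4849/5000
3 3 1873/2000
4 4 9261/10000
5 5 9109/10000
6 6 8679/10000
7 7 8273/10000
s(5y) = (1/(9109/10000) − 1)/(5) = 891/45545 ≈ 1.9563%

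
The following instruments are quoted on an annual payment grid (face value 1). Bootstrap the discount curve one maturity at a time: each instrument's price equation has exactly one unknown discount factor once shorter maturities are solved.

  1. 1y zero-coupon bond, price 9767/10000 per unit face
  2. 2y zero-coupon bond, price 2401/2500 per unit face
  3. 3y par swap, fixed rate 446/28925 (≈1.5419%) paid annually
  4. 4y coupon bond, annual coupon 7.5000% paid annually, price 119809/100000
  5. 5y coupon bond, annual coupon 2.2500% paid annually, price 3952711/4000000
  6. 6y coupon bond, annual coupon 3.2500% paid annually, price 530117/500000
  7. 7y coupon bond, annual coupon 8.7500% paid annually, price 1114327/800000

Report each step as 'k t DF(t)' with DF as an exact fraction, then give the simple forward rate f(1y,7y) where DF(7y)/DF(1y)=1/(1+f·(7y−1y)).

step 1 [1y] zero: DF = P = 9767/10000 ≈ 0.976700
step 2 [2y] zero: DF = P = 2401/2500 ≈ 0.960400
step 3 [3y] swap r/1=446/28925: DF=(1 − 446/28925·(0.976700+0.960400))/(1+446/28925) = 4777/5000 ≈ 0.955400
step 4 [4y] bond c/1=3/40: DF=(119809/100000 − 3/40·(0.976700+0.960400+0.955400))/(1+3/40) = 9127/10000 ≈ 0.912700
step 5 [5y] bond c/1=9/400: DF=(3952711/4000000 − 9/400·(0.976700+0.960400+0.955400+0.912700))/(1+9/400) = 8827/10000 ≈ 0.882700
step 6 [6y] bond c/1=13/400: DF=(530117/500000 − 13/400·(0.976700+0.960400+0.955400+0.912700+0.882700))/(1+13/400) = 8793/10000 ≈ 0.879300
step 7 [7y] bond c/1=7/80: DF=(1114327/800000 − 7/80·(0.976700+0.960400+0.955400+0.912700+0.882700+0.879300))/(1+7/80) = 8329/10000 ≈ 0.832900

1 1 9767/10000
2 2 2401/2500
3 3 4777/5000
4 4 9127/10000
5 5 8827/10000
6 6 8793/10000
7 7 8329/10000
f(1y,7y) = ((9767/10000)/(8329/10000) − 1)/(6) = 719/24987 ≈ 2.8775%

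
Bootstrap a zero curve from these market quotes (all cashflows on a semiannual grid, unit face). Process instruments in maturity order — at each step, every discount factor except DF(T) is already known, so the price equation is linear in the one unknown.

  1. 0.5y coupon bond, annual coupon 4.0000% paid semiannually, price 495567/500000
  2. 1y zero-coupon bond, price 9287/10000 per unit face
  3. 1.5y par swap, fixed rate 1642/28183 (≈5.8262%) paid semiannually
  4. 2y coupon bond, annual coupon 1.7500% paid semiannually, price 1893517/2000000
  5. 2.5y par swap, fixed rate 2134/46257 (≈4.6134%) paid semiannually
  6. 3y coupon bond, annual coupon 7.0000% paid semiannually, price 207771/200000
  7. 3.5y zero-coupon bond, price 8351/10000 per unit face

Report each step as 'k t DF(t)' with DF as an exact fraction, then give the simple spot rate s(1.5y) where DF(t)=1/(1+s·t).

step 1 [0.5y] bond c/2=1/50: DF=(495567/500000 − 1/50·(0))/(1+1/50) = 9717/10000 ≈ 0.971700
step 2 [1y] zero: DF = P = 9287/10000 ≈ 0.928700
step 3 [1.5y] swap r/2=821/28183: DF=(1 − 821/28183·(0.971700+0.928700))/(1+821/28183) = 9179/10000 ≈ 0.917900
step 4 [2y] bond c/2=7/800: DF=(1893517/2000000 − 7/800·(0.971700+0.928700+0.917900))/(1+7/800) = 9141/10000 ≈ 0.914100
step 5 [2.5y] swap r/2=1067/46257: DF=(1 − 1067/46257·(0.971700+0.928700+0.917900+0.914100))/(1+1067/46257) = 8933/10000 ≈ 0.893300
step 6 [3y] bond c/2=7/200: DF=(207771/200000 − 7/200·(0.971700+0.928700+0.917900+0.914100+0.893300))/(1+7/200) = 8473/10000 ≈ 0.847300
step 7 [3.5y] zero: DF = P = 8351/10000 ≈ 0.835100

1 1/2 9717/10000
2 1 9287/10000
3 3/2 9179/10000
4 2 9141/10000
5 5/2 8933/10000
6 3 8473/10000
7 7/2 8351/10000
s(1.5y) = (1/(9179/10000) − 1)/(3/2) = 1642/27537 ≈ 5.9629%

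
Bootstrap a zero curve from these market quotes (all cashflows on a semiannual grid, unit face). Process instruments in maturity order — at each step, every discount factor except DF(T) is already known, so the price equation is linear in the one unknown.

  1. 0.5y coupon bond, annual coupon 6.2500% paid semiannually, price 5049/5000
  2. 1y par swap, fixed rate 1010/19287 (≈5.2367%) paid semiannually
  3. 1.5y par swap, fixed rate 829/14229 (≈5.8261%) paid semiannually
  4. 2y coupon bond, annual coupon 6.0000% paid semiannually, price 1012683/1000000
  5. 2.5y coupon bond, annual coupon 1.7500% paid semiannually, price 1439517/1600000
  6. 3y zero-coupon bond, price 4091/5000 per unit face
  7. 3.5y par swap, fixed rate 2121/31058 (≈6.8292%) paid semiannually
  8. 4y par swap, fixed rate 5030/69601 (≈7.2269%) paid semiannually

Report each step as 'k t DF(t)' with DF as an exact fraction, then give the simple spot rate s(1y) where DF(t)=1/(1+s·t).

1 1/2 612/625
2 1 1899/2000
3 3/2 9171/10000
4 2 9003/10000
5 5/2 4297/5000
6 3 4091/5000
7 7/2 7879/10000
8 4 1497/2000
s(1y) = (1/(1899/2000) − 1)/(1) = 101/1899 ≈ 5.3186%

step 1 [0.5y] bond c/2=1/32: DF=(5049/5000 − 1/32·(0))/(1+1/32) = 612/625 ≈ 0.979200
step 2 [1y] swap r/2=505/19287: DF=(1 − 505/19287·(0.979200))/(1+505/19287) = 1899/2000 ≈ 0.949500
step 3 [1.5y] swap r/2=829/28458: DF=(1 − 829/28458·(0.979200+0.949500))/(1+829/28458) = 9171/10000 ≈ 0.917100
step 4 [2y] bond c/2=3/100: DF=(1012683/1000000 − 3/100·(0.979200+0.949500+0.917100))/(1+3/100) = 9003/10000 ≈ 0.900300
step 5 [2.5y] bond c/2=7/800: DF=(1439517/1600000 − 7/800·(0.979200+0.949500+0.917100+0.900300))/(1+7/800) = 4297/5000 ≈ 0.859400
step 6 [3y] zero: DF = P = 4091/5000 ≈ 0.818200
step 7 [3.5y] swap r/2=2121/62116: DF=(1 − 2121/62116·(0.979200+0.949500+0.917100+0.900300+0.859400+0.818200))/(1+2121/62116) = 7879/10000 ≈ 0.787900
step 8 [4y] swap r/2=2515/69601: DF=(1 − 2515/69601·(0.979200+0.949500+0.917100+0.900300+0.859400+0.818200+0.787900))/(1+2515/69601) = 1497/2000 ≈ 0.748500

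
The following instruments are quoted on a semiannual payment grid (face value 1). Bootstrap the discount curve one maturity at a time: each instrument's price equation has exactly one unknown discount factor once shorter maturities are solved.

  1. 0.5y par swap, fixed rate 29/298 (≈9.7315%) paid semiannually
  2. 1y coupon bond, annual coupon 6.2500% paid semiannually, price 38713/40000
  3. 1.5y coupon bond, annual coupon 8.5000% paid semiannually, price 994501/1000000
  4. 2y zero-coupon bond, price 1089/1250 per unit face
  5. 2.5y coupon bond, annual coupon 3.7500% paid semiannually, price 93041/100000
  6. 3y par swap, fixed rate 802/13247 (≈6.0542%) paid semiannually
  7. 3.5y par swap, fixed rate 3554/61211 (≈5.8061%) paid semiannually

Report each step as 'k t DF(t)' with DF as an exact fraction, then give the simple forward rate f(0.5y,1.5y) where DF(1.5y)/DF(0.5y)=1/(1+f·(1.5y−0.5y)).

1 1/2 596/625
2 1 1137/1250
3 3/2 439/500
4 2 1089/1250
5 5/2 2117/2500
6 3 2099/2500
7 7/2 8223/10000
f(0.5y,1.5y) = ((596/625)/(439/500) − 1)/(1) = 189/2195 ≈ 8.6105%

step 1 [0.5y] swap r/2=29/596: DF=(1 − 29/596·(0))/(1+29/596) = 596/625 ≈ 0.953600
step 2 [1y] bond c/2=1/32: DF=(38713/40000 − 1/32·(0.953600))/(1+1/32) = 1137/1250 ≈ 0.909600
step 3 [1.5y] bond c/2=17/400: DF=(994501/1000000 − 17/400·(0.953600+0.909600))/(1+17/400) = 439/500 ≈ 0.878000
step 4 [2y] zero: DF = P = 1089/1250 ≈ 0.871200
step 5 [2.5y] bond c/2=3/160: DF=(93041/100000 − 3/160·(0.953600+0.909600+0.878000+0.871200))/(1+3/160) = 2117/2500 ≈ 0.846800
step 6 [3y] swap r/2=401/13247: DF=(1 − 401/13247·(0.953600+0.909600+0.878000+0.871200+0.846800))/(1+401/13247) = 2099/2500 ≈ 0.839600
step 7 [3.5y] swap r/2=1777/61211: DF=(1 − 1777/61211·(0.953600+0.909600+0.878000+0.871200+0.846800+0.839600))/(1+1777/61211) = 8223/10000 ≈ 0.822300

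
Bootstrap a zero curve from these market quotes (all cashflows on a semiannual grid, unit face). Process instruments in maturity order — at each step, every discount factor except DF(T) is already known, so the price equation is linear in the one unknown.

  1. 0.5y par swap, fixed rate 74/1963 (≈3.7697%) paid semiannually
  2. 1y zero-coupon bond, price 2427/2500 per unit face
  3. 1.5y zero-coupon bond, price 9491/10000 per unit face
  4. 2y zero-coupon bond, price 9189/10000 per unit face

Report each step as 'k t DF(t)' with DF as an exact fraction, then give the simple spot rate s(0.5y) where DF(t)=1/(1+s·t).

1 1/2 1963/2000
2 1 2427/2500
3 3/2 9491/10000
4 2 9189/10000
s(0.5y) = (1/(1963/2000) − 1)/(1/2) = 74/1963 ≈ 3.7697%

step 1 [0.5y] swap r/2=37/1963: DF=(1 − 37/1963·(0))/(1+37/1963) = 1963/2000 ≈ 0.981500
step 2 [1y] zero: DF = P = 2427/2500 ≈ 0.970800
step 3 [1.5y] zero: DF = P = 9491/10000 ≈ 0.949100
step 4 [2y] zero: DF = P = 9189/10000 ≈ 0.918900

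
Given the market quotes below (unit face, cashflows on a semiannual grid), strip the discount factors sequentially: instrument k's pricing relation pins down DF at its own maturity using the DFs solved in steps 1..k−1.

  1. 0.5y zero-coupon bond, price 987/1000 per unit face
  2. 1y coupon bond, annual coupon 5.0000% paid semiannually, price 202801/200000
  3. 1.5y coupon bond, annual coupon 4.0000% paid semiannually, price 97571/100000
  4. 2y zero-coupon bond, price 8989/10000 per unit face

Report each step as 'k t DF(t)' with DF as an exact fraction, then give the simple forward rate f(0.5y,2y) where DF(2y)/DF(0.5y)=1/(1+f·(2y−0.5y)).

1 1/2 987/1000
2 1 2413/2500
3 3/2 9183/10000
4 2 8989/10000
f(0.5y,2y) = ((987/1000)/(8989/10000) − 1)/(3/2) = 1762/26967 ≈ 6.5339%

step 1 [0.5y] zero: DF = P = 987/1000 ≈ 0.987000
step 2 [1y] bond c/2=1/40: DF=(202801/200000 − 1/40·(0.987000))/(1+1/40) = 2413/2500 ≈ 0.965200
step 3 [1.5y] bond c/2=1/50: DF=(97571/100000 − 1/50·(0.987000+0.965200))/(1+1/50) = 9183/10000 ≈ 0.918300
step 4 [2y] zero: DF = P = 8989/10000 ≈ 0.898900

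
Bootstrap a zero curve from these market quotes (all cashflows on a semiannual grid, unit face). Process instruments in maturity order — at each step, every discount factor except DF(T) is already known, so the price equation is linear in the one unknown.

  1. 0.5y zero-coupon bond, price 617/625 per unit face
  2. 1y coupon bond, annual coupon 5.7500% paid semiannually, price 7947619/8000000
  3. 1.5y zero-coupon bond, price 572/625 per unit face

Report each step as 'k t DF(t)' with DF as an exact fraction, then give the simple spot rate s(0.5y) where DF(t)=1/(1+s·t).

1 1/2 617/625
2 1 9381/10000
3 3/2 572/625
s(0.5y) = (1/(617/625) − 1)/(1/2) = 16/617 ≈ 2.5932%

step 1 [0.5y] zero: DF = P = 617/625 ≈ 0.987200
step 2 [1y] bond c/2=23/800: DF=(7947619/8000000 − 23/800·(0.987200))/(1+23/800) = 9381/10000 ≈ 0.938100
step 3 [1.5y] zero: DF = P = 572/625 ≈ 0.915200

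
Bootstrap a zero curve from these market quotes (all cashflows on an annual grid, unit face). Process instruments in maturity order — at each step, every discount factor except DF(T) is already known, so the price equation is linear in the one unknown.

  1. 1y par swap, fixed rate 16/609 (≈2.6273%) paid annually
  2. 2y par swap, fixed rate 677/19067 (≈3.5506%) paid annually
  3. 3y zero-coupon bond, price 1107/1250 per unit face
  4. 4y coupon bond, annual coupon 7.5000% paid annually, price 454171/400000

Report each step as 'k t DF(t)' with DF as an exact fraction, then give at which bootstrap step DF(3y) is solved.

1 1 609/625
2 2 9323/10000
3 3 1107/1250
4 4 4307/5000
DF(3y) is solved at step 3

step 1 [1y] swap r/1=16/609: DF=(1 − 16/609·(0))/(1+16/609) = 609/625 ≈ 0.974400
step 2 [2y] swap r/1=677/19067: DF=(1 − 677/19067·(0.974400))/(1+677/19067) = 9323/10000 ≈ 0.932300
step 3 [3y] zero: DF = P = 1107/1250 ≈ 0.885600
step 4 [4y] bond c/1=3/40: DF=(454171/400000 − 3/40·(0.974400+0.932300+0.885600))/(1+3/40) = 4307/5000 ≈ 0.861400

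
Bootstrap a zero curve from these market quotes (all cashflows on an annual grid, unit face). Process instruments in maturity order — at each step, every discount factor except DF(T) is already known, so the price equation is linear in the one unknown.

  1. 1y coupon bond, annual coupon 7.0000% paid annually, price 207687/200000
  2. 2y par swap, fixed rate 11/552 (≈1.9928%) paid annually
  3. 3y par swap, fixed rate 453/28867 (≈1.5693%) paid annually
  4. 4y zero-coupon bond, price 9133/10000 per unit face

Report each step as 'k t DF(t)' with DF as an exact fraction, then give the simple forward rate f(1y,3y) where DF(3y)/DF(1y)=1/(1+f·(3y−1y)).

1 1 1941/2000
2 2 1923/2000
3 3 9547/10000
4 4 9133/10000
f(1y,3y) = ((1941/2000)/(9547/10000) − 1)/(2) = 79/9547 ≈ 0.8275%

step 1 [1y] bond c/1=7/100: DF=(207687/200000 − 7/100·(0))/(1+7/100) = 1941/2000 ≈ 0.970500
step 2 [2y] swap r/1=11/552: DF=(1 − 11/552·(0.970500))/(1+11/552) = 1923/2000 ≈ 0.961500
step 3 [3y] swap r/1=453/28867: DF=(1 − 453/28867·(0.970500+0.961500))/(1+453/28867) = 9547/10000 ≈ 0.954700
step 4 [4y] zero: DF = P = 9133/10000 ≈ 0.913300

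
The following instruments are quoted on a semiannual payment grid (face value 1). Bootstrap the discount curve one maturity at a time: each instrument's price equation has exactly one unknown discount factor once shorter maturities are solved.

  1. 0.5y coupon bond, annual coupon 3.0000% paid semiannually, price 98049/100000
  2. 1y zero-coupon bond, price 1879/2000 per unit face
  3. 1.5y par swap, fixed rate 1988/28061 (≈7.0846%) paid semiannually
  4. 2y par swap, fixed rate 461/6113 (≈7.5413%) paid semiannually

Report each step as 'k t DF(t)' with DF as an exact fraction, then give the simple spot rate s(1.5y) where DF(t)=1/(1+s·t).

1 1/2 483/500
2 1 1879/2000
3 3/2 4503/5000
4 2 8617/10000
s(1.5y) = (1/(4503/5000) − 1)/(3/2) = 994/13509 ≈ 7.3581%

step 1 [0.5y] bond c/2=3/200: DF=(98049/100000 − 3/200·(0))/(1+3/200) = 483/500 ≈ 0.966000
step 2 [1y] zero: DF = P = 1879/2000 ≈ 0.939500
step 3 [1.5y] swap r/2=994/28061: DF=(1 − 994/28061·(0.966000+0.939500))/(1+994/28061) = 4503/5000 ≈ 0.900600
step 4 [2y] swap r/2=461/12226: DF=(1 − 461/12226·(0.966000+0.939500+0.900600))/(1+461/12226) = 8617/10000 ≈ 0.861700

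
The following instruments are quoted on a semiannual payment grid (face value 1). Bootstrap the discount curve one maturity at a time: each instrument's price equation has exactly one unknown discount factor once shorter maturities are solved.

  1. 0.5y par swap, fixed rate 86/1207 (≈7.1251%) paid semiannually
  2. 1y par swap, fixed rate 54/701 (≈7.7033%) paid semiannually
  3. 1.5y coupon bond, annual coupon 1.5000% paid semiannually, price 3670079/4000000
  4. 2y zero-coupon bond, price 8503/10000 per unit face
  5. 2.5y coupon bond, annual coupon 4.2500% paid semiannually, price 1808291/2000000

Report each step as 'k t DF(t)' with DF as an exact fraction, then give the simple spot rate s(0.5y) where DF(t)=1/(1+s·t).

1 1/2 1207/1250
2 1 9271/10000
3 3/2 4483/5000
4 2 8503/10000
5 5/2 506/625
s(0.5y) = (1/(1207/1250) − 1)/(1/2) = 86/1207 ≈ 7.1251%

step 1 [0.5y] swap r/2=43/1207: DF=(1 − 43/1207·(0))/(1+43/1207) = 1207/1250 ≈ 0.965600
step 2 [1y] swap r/2=27/701: DF=(1 − 27/701·(0.965600))/(1+27/701) = 9271/10000 ≈ 0.927100
step 3 [1.5y] bond c/2=3/400: DF=(3670079/4000000 − 3/400·(0.965600+0.927100))/(1+3/400) = 4483/5000 ≈ 0.896600
step 4 [2y] zero: DF = P = 8503/10000 ≈ 0.850300
step 5 [2.5y] bond c/2=17/800: DF=(1808291/2000000 − 17/800·(0.965600+0.927100+0.896600+0.850300))/(1+17/800) = 506/625 ≈ 0.809600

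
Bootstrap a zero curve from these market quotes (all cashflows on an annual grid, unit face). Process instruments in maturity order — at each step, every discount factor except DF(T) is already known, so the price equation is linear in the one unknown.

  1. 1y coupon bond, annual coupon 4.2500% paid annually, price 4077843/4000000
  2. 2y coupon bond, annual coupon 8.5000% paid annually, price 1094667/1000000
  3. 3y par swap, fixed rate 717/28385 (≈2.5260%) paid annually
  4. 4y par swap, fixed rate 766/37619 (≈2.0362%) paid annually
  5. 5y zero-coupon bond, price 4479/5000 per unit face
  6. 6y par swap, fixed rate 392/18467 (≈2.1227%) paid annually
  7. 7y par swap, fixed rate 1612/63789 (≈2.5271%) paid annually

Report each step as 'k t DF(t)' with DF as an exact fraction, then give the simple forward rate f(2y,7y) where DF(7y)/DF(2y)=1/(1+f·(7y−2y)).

step 1 [1y] bond c/1=17/400: DF=(4077843/4000000 − 17/400·(0))/(1+17/400) = 9779/10000 ≈ 0.977900
step 2 [2y] bond c/1=17/200: DF=(1094667/1000000 − 17/200·(0.977900))/(1+17/200) = 9323/10000 ≈ 0.932300
step 3 [3y] swap r/1=717/28385: DF=(1 − 717/28385·(0.977900+0.932300))/(1+717/28385) = 9283/10000 ≈ 0.928300
step 4 [4y] swap r/1=766/37619: DF=(1 − 766/37619·(0.977900+0.932300+0.928300))/(1+766/37619) = 4617/5000 ≈ 0.923400
step 5 [5y] zero: DF = P = 4479/5000 ≈ 0.895800
step 6 [6y] swap r/1=392/18467: DF=(1 − 392/18467·(0.977900+0.932300+0.928300+0.923400+0.895800))/(1+392/18467) = 1103/1250 ≈ 0.882400
step 7 [7y] swap r/1=1612/63789: DF=(1 − 1612/63789·(0.977900+0.932300+0.928300+0.923400+0.895800+0.882400))/(1+1612/63789) = 2097/2500 ≈ 0.838800

1 1 9779/10000
2 2 9323/10000
3 3 9283/10000
4 4 4617/5000
5 5 4479/5000
6 6 1103/1250
7 7 2097/2500
f(2y,7y) = ((9323/10000)/(2097/2500) − 1)/(5) = 187/8388 ≈ 2.2294%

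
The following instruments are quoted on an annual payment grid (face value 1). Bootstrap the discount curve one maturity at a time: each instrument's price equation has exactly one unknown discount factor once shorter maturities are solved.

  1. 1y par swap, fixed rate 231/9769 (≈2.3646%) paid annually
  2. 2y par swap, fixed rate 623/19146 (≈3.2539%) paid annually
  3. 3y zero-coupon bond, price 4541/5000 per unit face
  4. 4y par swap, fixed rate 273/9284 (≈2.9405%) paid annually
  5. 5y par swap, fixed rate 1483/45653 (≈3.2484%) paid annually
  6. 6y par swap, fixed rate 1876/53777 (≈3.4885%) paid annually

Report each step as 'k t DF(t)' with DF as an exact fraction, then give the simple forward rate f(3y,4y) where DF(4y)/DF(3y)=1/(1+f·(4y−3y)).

1 1 9769/10000
2 2 9377/10000
3 3 4541/5000
4 4 2227/2500
5 5 8517/10000
6 6 2031/2500
f(3y,4y) = ((4541/5000)/(2227/2500) − 1)/(1) = 87/4454 ≈ 1.9533%

step 1 [1y] swap r/1=231/9769: DF=(1 − 231/9769·(0))/(1+231/9769) = 9769/10000 ≈ 0.976900
step 2 [2y] swap r/1=623/19146: DF=(1 − 623/19146·(0.976900))/(1+623/19146) = 9377/10000 ≈ 0.937700
step 3 [3y] zero: DF = P = 4541/5000 ≈ 0.908200
step 4 [4y] swap r/1=273/9284: DF=(1 − 273/9284·(0.976900+0.937700+0.908200))/(1+273/9284) = 2227/2500 ≈ 0.890800
step 5 [5y] swap r/1=1483/45653: DF=(1 − 1483/45653·(0.976900+0.937700+0.908200+0.890800))/(1+1483/45653) = 8517/10000 ≈ 0.851700
step 6 [6y] swap r/1=1876/53777: DF=(1 − 1876/53777·(0.976900+0.937700+0.908200+0.890800+0.851700))/(1+1876/53777) = 2031/2500 ≈ 0.812400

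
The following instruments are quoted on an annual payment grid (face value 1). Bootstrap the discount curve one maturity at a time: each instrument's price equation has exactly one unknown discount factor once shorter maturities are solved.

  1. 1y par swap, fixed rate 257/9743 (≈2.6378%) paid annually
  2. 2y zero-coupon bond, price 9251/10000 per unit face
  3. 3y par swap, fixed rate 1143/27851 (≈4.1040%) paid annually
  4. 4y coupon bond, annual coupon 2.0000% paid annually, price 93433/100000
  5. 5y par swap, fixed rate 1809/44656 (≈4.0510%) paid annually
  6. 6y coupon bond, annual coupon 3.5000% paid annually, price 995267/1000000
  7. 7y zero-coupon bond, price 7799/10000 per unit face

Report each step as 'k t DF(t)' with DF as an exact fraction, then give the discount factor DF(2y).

1 1 9743/10000
2 2 9251/10000
3 3 8857/10000
4 4 4307/5000
5 5 8191/10000
6 6 4053/5000
7 7 7799/10000
DF(2y) = 9251/10000 ≈ 0.925100

step 1 [1y] swap r/1=257/9743: DF=(1 − 257/9743·(0))/(1+257/9743) = 9743/10000 ≈ 0.974300
step 2 [2y] zero: DF = P = 9251/10000 ≈ 0.925100
step 3 [3y] swap r/1=1143/27851: DF=(1 − 1143/27851·(0.974300+0.925100))/(1+1143/27851) = 8857/10000 ≈ 0.885700
step 4 [4y] bond c/1=1/50: DF=(93433/100000 − 1/50·(0.974300+0.925100+0.885700))/(1+1/50) = 4307/5000 ≈ 0.861400
step 5 [5y] swap r/1=1809/44656: DF=(1 − 1809/44656·(0.974300+0.925100+0.885700+0.861400))/(1+1809/44656) = 8191/10000 ≈ 0.819100
step 6 [6y] bond c/1=7/200: DF=(995267/1000000 − 7/200·(0.974300+0.925100+0.885700+0.861400+0.819100))/(1+7/200) = 4053/5000 ≈ 0.810600
step 7 [7y] zero: DF = P = 7799/10000 ≈ 0.779900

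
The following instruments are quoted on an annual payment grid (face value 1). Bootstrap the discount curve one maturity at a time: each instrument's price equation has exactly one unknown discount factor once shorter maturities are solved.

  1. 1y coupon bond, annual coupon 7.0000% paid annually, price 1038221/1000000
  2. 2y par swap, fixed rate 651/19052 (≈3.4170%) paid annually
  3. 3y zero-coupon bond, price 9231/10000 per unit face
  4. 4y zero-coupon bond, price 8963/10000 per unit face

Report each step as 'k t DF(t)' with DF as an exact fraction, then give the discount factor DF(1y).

1 1 9703/10000
2 2 9349/10000
3 3 9231/10000
4 4 8963/10000
DF(1y) = 9703/10000 ≈ 0.970300

step 1 [1y] bond c/1=7/100: DF=(1038221/1000000 − 7/100·(0))/(1+7/100) = 9703/10000 ≈ 0.970300
step 2 [2y] swap r/1=651/19052: DF=(1 − 651/19052·(0.970300))/(1+651/19052) = 9349/10000 ≈ 0.934900
step 3 [3y] zero: DF = P = 9231/10000 ≈ 0.923100
step 4 [4y] zero: DF = P = 8963/10000 ≈ 0.896300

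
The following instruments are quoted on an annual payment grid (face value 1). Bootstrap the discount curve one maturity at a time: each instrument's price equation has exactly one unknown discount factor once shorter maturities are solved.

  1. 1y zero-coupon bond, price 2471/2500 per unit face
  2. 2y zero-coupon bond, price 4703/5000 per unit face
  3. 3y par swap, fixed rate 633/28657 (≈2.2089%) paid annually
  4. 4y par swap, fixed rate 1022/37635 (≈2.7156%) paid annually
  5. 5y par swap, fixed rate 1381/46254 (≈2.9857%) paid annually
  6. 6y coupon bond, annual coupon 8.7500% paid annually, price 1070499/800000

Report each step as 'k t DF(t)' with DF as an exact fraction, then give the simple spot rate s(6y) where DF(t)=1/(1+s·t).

step 1 [1y] zero: DF = P = 2471/2500 ≈ 0.988400
step 2 [2y] zero: DF = P = 4703/5000 ≈ 0.940600
step 3 [3y] swap r/1=633/28657: DF=(1 − 633/28657·(0.988400+0.940600))/(1+633/28657) = 9367/10000 ≈ 0.936700
step 4 [4y] swap r/1=1022/37635: DF=(1 − 1022/37635·(0.988400+0.940600+0.936700))/(1+1022/37635) = 4489/5000 ≈ 0.897800
step 5 [5y] swap r/1=1381/46254: DF=(1 − 1381/46254·(0.988400+0.940600+0.936700+0.897800))/(1+1381/46254) = 8619/10000 ≈ 0.861900
step 6 [6y] bond c/1=7/80: DF=(1070499/800000 − 7/80·(0.988400+0.940600+0.936700+0.897800+0.861900))/(1+7/80) = 8583/10000 ≈ 0.858300

1 1 2471/2500
2 2 4703/5000
3 3 9367/10000
4 4 4489/5000
5 5 8619/10000
6 6 8583/10000
s(6y) = (1/(8583/10000) − 1)/(6) = 1417/51498 ≈ 2.7516%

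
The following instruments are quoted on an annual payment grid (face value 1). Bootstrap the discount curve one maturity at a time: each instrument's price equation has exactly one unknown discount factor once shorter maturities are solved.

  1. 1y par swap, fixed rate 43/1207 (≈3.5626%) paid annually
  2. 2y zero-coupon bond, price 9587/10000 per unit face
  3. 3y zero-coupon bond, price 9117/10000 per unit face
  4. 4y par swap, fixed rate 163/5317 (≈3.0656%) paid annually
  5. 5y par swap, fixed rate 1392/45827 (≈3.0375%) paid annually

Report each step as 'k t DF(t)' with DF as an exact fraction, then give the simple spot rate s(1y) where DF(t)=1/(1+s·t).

1 1 1207/1250
2 2 9587/10000
3 3 9117/10000
4 4 8859/10000
5 5 538/625
s(1y) = (1/(1207/1250) − 1)/(1) = 43/1207 ≈ 3.5626%

step 1 [1y] swap r/1=43/1207: DF=(1 − 43/1207·(0))/(1+43/1207) = 1207/1250 ≈ 0.965600
step 2 [2y] zero: DF = P = 9587/10000 ≈ 0.958700
step 3 [3y] zero: DF = P = 9117/10000 ≈ 0.911700
step 4 [4y] swap r/1=163/5317: DF=(1 − 163/5317·(0.965600+0.958700+0.911700))/(1+163/5317) = 8859/10000 ≈ 0.885900
step 5 [5y] swap r/1=1392/45827: DF=(1 − 1392/45827·(0.965600+0.958700+0.911700+0.885900))/(1+1392/45827) = 538/625 ≈ 0.860800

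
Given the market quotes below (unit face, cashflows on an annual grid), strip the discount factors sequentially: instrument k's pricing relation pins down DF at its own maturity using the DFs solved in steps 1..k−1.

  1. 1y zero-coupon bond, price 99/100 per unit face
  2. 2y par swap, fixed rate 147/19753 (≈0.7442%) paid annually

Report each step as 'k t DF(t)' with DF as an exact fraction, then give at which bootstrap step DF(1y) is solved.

1 1 99/100
2 2 9853/10000
DF(1y) is solved at step 1

step 1 [1y] zero: DF = P = 99/100 ≈ 0.990000
step 2 [2y] swap r/1=147/19753: DF=(1 − 147/19753·(0.990000))/(1+147/19753) = 9853/10000 ≈ 0.985300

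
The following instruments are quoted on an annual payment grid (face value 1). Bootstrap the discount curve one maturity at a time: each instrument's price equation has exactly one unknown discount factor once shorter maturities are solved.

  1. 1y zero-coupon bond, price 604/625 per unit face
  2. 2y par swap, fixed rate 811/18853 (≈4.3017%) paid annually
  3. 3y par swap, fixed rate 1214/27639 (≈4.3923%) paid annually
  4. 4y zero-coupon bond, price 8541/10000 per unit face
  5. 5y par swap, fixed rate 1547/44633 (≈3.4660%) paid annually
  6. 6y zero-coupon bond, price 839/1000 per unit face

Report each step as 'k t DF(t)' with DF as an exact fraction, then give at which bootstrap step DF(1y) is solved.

1 1 604/625
2 2 9189/10000
3 3 4393/5000
4 4 8541/10000
5 5 8453/10000
6 6 839/1000
DF(1y) is solved at step 1

step 1 [1y] zero: DF = P = 604/625 ≈ 0.966400
step 2 [2y] swap r/1=811/18853: DF=(1 − 811/18853·(0.966400))/(1+811/18853) = 9189/10000 ≈ 0.918900
step 3 [3y] swap r/1=1214/27639: DF=(1 − 1214/27639·(0.966400+0.918900))/(1+1214/27639) = 4393/5000 ≈ 0.878600
step 4 [4y] zero: DF = P = 8541/10000 ≈ 0.854100
step 5 [5y] swap r/1=1547/44633: DF=(1 − 1547/44633·(0.966400+0.918900+0.878600+0.854100))/(1+1547/44633) = 8453/10000 ≈ 0.845300
step 6 [6y] zero: DF = P = 839/1000 ≈ 0.839000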